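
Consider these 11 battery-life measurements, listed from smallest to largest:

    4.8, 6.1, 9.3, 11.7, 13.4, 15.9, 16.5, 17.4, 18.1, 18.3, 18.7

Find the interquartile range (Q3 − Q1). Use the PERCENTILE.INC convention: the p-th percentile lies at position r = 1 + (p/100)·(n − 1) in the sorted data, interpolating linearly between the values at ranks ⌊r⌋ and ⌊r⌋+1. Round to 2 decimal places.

n = 11.
P25: r = 3.5; ranks 3–4 are 9.3, 11.7; interpolating gives 10.5.
P75: r = 8.5; ranks 8–9 are 17.4, 18.1; interpolating gives 17.75.
Difference: 17.75 − 10.5 = 7.25.

7.25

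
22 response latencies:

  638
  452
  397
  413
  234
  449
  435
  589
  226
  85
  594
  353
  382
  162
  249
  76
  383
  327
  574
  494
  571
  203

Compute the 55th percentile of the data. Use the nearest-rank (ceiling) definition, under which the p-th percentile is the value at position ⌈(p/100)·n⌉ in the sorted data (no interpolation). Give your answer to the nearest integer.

Sorted: 76, 85, 162, 203, 226, 234, 249, 327, 353, 382, 383, 397, 413, 435, 449, 452, 494, 571, 574, 589, 594, 638.
n = 22.
Position = ⌈55/100 · 22⌉ = ⌈12.1⌉ = 13.
The value at rank 13 is 413.

413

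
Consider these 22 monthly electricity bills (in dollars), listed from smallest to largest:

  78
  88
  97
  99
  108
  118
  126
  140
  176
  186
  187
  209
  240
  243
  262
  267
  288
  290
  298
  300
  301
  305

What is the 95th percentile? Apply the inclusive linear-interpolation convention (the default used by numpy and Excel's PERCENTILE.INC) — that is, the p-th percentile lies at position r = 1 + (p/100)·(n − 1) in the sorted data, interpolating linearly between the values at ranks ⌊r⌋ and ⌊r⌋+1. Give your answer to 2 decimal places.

n = 22.
r = 1 + (95/100)·(22 − 1) = 1 + 19.95 = 20.95.
Rank 20 is 300 and rank 21 is 301.
Interpolate: 300 + 0.95·(301 − 300) = 300 + 0.95·1 = 300.95.

300.95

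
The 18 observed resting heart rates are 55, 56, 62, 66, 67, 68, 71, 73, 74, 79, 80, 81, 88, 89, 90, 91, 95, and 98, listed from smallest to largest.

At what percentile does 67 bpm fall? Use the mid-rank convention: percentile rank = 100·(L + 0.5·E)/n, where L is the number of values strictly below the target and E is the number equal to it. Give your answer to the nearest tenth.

Count below 67: L = 4; count equal: E = 1; n = 18.
Percentile rank = 100·(4 + 0.5·1)/18 = 100·4.5/18 = 25.

25.0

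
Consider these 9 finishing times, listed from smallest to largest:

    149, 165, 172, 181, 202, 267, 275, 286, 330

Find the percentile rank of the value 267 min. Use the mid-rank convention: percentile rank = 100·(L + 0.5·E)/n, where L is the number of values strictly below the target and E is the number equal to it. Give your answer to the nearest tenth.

61.1

Count below 267: L = 5; count equal: E = 1; n = 9.
Percentile rank = 100·(5 + 0.5·1)/9 = 100·5.5/9 = 61.11.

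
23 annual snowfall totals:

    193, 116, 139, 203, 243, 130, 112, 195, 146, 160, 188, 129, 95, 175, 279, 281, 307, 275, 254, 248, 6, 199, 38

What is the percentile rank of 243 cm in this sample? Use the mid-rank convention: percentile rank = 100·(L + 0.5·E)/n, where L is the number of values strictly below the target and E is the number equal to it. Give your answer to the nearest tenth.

71.7

Sorted: 6, 38, 95, 112, 116, 129, 130, 139, 146, 160, 175, 188, 193, 195, 199, 203, 243, 248, 254, 275, 279, 281, 307.
Count below 243: L = 16; count equal: E = 1; n = 23.
Percentile rank = 100·(16 + 0.5·1)/23 = 100·16.5/23 = 71.74.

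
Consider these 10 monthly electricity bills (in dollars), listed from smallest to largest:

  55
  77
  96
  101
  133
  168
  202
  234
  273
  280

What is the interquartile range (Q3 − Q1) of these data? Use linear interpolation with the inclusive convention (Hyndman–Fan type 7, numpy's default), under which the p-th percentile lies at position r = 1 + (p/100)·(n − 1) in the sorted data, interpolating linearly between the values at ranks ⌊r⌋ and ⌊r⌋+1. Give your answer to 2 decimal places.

n = 10.
P25: r = 3.25; ranks 3–4 are 96, 101; interpolating gives 97.25.
P75: r = 7.75; ranks 7–8 are 202, 234; interpolating gives 226.
Difference: 226 − 97.25 = 128.75.

128.75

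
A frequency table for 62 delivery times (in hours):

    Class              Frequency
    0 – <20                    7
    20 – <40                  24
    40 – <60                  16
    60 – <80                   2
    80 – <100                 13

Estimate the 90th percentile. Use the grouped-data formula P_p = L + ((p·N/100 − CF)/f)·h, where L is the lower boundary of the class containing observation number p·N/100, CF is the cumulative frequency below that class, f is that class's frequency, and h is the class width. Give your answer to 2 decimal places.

90.46

N = 62; target position k = 90/100 · 62 = 55.8.
Cumulative frequencies: 7, 31, 47, 49, 62.
Observation 55.8 falls in the class 80 – <100.
L = 80, CF = 49, f = 13, h = 20.
P90 = 80 + ((55.8 − 49)/13)·20 = 80 + 10.4615 = 90.4615.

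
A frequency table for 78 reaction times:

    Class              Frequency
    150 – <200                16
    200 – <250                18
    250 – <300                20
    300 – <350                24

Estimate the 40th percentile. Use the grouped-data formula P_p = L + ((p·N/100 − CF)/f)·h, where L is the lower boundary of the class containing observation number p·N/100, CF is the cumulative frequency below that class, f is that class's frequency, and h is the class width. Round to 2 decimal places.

242.22

N = 78; target position k = 40/100 · 78 = 31.2.
Cumulative frequencies: 16, 34, 54, 78.
Observation 31.2 falls in the class 200 – <250.
L = 200, CF = 16, f = 18, h = 50.
P40 = 200 + ((31.2 − 16)/18)·50 = 200 + 42.2222 = 242.222.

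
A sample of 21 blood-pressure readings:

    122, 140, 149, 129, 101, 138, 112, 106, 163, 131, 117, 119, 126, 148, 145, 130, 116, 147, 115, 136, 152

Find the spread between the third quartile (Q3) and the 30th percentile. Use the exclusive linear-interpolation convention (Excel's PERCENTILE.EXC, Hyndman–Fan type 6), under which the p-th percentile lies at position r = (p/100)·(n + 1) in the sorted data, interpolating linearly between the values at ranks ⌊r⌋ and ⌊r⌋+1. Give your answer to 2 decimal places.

Sorted: 101, 106, 112, 115, 116, 117, 119, 122, 126, 129, 130, 131, 136, 138, 140, 145, 147, 148, 149, 152, 163.
n = 21.
P30: r = 6.6; ranks 6–7 are 117, 119; interpolating gives 118.2.
P75: r = 16.5; ranks 16–17 are 145, 147; interpolating gives 146.
Difference: 146 − 118.2 = 27.8.

27.80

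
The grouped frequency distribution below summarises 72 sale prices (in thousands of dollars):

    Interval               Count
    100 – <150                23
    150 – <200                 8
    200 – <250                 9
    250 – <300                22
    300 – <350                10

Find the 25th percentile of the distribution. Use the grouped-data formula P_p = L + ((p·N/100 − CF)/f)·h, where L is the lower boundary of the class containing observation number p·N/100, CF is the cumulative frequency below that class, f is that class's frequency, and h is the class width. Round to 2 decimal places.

N = 72; target position k = 25/100 · 72 = 18.
Cumulative frequencies: 23, 31, 40, 62, 72.
Observation 18 falls in the class 100 – <150.
L = 100, CF = 0, f = 23, h = 50.
P25 = 100 + ((18 − 0)/23)·50 = 100 + 39.1304 = 139.13.

139.13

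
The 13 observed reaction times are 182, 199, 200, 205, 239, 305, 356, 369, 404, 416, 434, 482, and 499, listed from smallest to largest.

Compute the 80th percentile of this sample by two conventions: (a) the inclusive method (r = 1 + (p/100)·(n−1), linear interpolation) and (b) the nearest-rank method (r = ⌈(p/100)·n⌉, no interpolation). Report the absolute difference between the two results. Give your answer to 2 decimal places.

n = 13.
(a) r = 10.6; between ranks 10 (416) and 11 (434): 426.8.
(b) the nearest-rank method: rank 11 → 434.
|426.8 − 434| = 7.2.

7.20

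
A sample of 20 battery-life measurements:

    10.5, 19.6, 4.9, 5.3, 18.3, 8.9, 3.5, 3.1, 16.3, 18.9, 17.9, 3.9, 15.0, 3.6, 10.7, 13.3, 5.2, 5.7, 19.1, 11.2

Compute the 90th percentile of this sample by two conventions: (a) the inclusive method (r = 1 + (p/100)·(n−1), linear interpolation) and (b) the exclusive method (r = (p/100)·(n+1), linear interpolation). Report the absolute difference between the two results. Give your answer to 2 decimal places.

Sorted: 3.1, 3.5, 3.6, 3.9, 4.9, 5.2, 5.3, 5.7, 8.9, 10.5, 10.7, 11.2, 13.3, 15.0, 16.3, 17.9, 18.3, 18.9, 19.1, 19.6.
n = 20.
(a) r = 18.1; between ranks 18 (18.9) and 19 (19.1): 18.92.
(b) r = 18.9; between ranks 18 (18.9) and 19 (19.1): 19.08.
|18.92 − 19.08| = 0.16.

0.16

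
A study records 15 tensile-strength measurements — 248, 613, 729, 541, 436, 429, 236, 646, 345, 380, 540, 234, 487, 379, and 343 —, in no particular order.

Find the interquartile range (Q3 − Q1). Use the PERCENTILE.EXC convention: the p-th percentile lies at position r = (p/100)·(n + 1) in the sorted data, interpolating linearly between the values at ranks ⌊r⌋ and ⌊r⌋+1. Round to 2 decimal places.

198.00

Sorted: 234, 236, 248, 343, 345, 379, 380, 429, 436, 487, 540, 541, 613, 646, 729.
n = 15.
P25: r = 4 (integer) → 343.
P75: r = 12 (integer) → 541.
Difference: 541 − 343 = 198.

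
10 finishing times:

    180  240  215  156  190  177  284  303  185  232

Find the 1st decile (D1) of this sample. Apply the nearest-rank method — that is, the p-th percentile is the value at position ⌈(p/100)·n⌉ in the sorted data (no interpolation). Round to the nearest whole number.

156

Sorted: 156, 177, 180, 185, 190, 215, 232, 240, 284, 303.
n = 10.
Position = ⌈10/100 · 10⌉ = ⌈1⌉ = 1.
The value at rank 1 is 156.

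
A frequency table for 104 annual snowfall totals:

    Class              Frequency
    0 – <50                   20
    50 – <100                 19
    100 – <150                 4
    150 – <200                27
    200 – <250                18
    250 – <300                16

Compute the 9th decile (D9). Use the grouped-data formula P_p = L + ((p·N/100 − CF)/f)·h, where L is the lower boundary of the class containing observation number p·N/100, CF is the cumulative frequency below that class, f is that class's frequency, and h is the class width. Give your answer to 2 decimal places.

N = 104; target position k = 90/100 · 104 = 93.6.
Cumulative frequencies: 20, 39, 43, 70, 88, 104.
Observation 93.6 falls in the class 250 – <300.
L = 250, CF = 88, f = 16, h = 50.
P90 = 250 + ((93.6 − 88)/16)·50 = 250 + 17.5 = 267.5.

267.50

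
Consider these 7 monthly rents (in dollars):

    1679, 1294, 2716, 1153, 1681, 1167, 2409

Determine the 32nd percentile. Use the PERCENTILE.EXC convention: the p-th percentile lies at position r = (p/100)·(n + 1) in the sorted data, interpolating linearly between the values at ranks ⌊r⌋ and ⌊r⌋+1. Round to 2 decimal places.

1238.12

Sorted: 1153, 1167, 1294, 1679, 1681, 2409, 2716.
n = 7.
r = (32/100)·(7 + 1) = 2.56.
Rank 2 is 1167 and rank 3 is 1294.
Interpolate: 1167 + 0.56·(1294 − 1167) = 1167 + 0.56·127 = 1238.12.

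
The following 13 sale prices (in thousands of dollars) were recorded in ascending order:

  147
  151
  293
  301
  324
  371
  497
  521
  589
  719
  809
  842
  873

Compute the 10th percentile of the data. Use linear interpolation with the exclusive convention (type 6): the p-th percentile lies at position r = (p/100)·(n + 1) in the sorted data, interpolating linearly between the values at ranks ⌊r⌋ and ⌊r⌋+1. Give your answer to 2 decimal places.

n = 13.
r = (10/100)·(13 + 1) = 1.4.
Rank 1 is 147 and rank 2 is 151.
Interpolate: 147 + 0.4·(151 − 147) = 147 + 0.4·4 = 148.6.

148.60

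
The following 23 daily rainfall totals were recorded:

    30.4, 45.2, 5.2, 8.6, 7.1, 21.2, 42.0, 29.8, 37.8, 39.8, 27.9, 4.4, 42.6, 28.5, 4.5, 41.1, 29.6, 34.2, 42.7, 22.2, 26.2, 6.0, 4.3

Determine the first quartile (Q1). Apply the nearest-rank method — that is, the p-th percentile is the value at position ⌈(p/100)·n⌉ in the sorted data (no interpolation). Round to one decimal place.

7.1

Sorted: 4.3, 4.4, 4.5, 5.2, 6.0, 7.1, 8.6, 21.2, 22.2, 26.2, 27.9, 28.5, 29.6, 29.8, 30.4, 34.2, 37.8, 39.8, 41.1, 42.0, 42.6, 42.7, 45.2.
n = 23.
Position = ⌈25/100 · 23⌉ = ⌈5.75⌉ = 6.
The value at rank 6 is 7.1.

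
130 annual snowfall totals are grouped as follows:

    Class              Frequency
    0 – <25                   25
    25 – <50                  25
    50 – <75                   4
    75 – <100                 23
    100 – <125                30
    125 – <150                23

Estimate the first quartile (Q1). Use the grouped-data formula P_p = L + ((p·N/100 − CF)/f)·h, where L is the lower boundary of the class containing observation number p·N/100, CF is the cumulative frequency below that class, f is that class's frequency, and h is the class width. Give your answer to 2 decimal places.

32.50

N = 130; target position k = 25/100 · 130 = 32.5.
Cumulative frequencies: 25, 50, 54, 77, 107, 130.
Observation 32.5 falls in the class 25 – <50.
L = 25, CF = 25, f = 25, h = 25.
P25 = 25 + ((32.5 − 25)/25)·25 = 25 + 7.5 = 32.5.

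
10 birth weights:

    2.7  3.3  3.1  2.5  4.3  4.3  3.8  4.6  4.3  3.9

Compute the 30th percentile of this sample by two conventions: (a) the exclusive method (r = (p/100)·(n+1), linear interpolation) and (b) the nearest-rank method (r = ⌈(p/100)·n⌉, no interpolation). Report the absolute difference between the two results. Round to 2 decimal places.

Sorted: 2.5, 2.7, 3.1, 3.3, 3.8, 3.9, 4.3, 4.3, 4.3, 4.6.
n = 10.
(a) r = 3.3; between ranks 3 (3.1) and 4 (3.3): 3.16.
(b) the nearest-rank method: rank 3 → 3.1.
|3.16 − 3.1| = 0.06.

0.06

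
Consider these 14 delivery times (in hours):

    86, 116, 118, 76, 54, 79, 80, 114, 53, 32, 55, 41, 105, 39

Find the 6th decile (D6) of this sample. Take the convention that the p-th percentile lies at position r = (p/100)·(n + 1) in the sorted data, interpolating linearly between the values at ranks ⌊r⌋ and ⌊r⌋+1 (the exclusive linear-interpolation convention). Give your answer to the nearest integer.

80

Sorted: 32, 39, 41, 53, 54, 55, 76, 79, 80, 86, 105, 114, 116, 118.
n = 14.
r = (60/100)·(14 + 1) = 9.
r is an integer, so P60 is the value at rank 9: 80.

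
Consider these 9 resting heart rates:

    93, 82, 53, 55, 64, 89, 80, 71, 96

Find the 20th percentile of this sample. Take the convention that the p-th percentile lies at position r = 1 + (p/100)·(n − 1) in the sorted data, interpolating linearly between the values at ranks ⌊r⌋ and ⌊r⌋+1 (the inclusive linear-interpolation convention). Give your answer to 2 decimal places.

Sorted: 53, 55, 64, 71, 80, 82, 89, 93, 96.
n = 9.
r = 1 + (20/100)·(9 − 1) = 1 + 1.6 = 2.6.
Rank 2 is 55 and rank 3 is 64.
Interpolate: 55 + 0.6·(64 − 55) = 55 + 0.6·9 = 60.4.

60.40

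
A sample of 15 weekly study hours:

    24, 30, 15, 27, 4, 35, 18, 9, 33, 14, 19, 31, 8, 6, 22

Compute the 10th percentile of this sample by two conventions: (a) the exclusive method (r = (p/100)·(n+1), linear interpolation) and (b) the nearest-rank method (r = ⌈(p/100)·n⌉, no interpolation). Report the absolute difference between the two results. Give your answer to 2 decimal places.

0.80

Sorted: 4, 6, 8, 9, 14, 15, 18, 19, 22, 24, 27, 30, 31, 33, 35.
n = 15.
(a) r = 1.6; between ranks 1 (4) and 2 (6): 5.2.
(b) the nearest-rank method: rank 2 → 6.
|5.2 − 6| = 0.8.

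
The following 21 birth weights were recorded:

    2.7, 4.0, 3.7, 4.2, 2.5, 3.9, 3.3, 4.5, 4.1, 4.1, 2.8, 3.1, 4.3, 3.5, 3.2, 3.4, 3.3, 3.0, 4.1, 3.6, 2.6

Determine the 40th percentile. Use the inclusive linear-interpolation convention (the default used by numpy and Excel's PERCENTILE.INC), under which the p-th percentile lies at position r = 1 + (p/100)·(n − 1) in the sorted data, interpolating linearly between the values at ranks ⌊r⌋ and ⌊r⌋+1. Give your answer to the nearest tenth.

Sorted: 2.5, 2.6, 2.7, 2.8, 3.0, 3.1, 3.2, 3.3, 3.3, 3.4, 3.5, 3.6, 3.7, 3.9, 4.0, 4.1, 4.1, 4.1, 4.2, 4.3, 4.5.
n = 21.
r = 1 + (40/100)·(21 − 1) = 1 + 8 = 9.
r is an integer, so P40 is the value at rank 9: 3.3.

3.3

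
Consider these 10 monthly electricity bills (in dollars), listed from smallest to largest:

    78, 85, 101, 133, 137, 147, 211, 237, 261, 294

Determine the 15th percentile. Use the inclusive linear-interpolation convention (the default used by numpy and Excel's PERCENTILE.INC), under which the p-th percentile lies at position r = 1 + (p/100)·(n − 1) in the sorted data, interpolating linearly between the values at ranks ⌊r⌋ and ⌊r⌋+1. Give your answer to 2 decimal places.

90.60

n = 10.
r = 1 + (15/100)·(10 − 1) = 1 + 1.35 = 2.35.
Rank 2 is 85 and rank 3 is 101.
Interpolate: 85 + 0.35·(101 − 85) = 85 + 0.35·16 = 90.6.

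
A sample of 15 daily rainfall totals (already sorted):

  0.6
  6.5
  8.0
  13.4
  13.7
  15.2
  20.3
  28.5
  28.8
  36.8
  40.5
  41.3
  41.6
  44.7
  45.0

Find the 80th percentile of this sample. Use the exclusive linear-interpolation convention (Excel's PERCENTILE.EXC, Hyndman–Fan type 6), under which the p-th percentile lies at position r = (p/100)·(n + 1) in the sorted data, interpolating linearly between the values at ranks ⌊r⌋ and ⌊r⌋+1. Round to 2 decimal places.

n = 15.
r = (80/100)·(15 + 1) = 12.8.
Rank 12 is 41.3 and rank 13 is 41.6.
Interpolate: 41.3 + 0.8·(41.6 − 41.3) = 41.3 + 0.8·0.3 = 41.54.

41.54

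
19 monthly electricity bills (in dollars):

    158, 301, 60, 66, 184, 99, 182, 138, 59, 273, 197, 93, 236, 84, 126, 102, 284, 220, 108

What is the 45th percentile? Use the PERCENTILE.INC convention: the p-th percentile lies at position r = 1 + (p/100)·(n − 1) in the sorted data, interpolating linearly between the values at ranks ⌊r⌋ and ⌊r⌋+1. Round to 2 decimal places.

Sorted: 59, 60, 66, 84, 93, 99, 102, 108, 126, 138, 158, 182, 184, 197, 220, 236, 273, 284, 301.
n = 19.
r = 1 + (45/100)·(19 − 1) = 1 + 8.1 = 9.1.
Rank 9 is 126 and rank 10 is 138.
Interpolate: 126 + 0.1·(138 − 126) = 126 + 0.1·12 = 127.2.

127.20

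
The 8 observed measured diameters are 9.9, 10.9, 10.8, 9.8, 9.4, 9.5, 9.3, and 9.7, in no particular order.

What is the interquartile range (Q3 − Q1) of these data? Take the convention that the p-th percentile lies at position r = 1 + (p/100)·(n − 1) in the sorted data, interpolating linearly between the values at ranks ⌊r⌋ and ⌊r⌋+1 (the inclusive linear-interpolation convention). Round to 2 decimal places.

0.65

Sorted: 9.3, 9.4, 9.5, 9.7, 9.8, 9.9, 10.8, 10.9.
n = 8.
P25: r = 2.75; ranks 2–3 are 9.4, 9.5; interpolating gives 9.475.
P75: r = 6.25; ranks 6–7 are 9.9, 10.8; interpolating gives 10.125.
Difference: 10.125 − 9.475 = 0.65.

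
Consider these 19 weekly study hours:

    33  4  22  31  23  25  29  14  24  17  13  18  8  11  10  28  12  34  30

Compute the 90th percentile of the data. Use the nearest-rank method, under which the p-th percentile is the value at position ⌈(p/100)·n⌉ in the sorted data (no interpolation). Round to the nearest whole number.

33

Sorted: 4, 8, 10, 11, 12, 13, 14, 17, 18, 22, 23, 24, 25, 28, 29, 30, 31, 33, 34.
n = 19.
Position = ⌈90/100 · 19⌉ = ⌈17.1⌉ = 18.
The value at rank 18 is 33.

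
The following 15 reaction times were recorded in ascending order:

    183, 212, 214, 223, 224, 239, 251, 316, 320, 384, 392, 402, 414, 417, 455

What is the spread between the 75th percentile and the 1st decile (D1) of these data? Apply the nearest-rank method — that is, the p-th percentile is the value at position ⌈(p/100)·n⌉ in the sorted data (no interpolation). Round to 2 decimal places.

n = 15.
P10: rank ⌈10/100·15⌉ = 2 → 212.
P75: rank ⌈75/100·15⌉ = 12 → 402.
Difference: 402 − 212 = 190.

190.00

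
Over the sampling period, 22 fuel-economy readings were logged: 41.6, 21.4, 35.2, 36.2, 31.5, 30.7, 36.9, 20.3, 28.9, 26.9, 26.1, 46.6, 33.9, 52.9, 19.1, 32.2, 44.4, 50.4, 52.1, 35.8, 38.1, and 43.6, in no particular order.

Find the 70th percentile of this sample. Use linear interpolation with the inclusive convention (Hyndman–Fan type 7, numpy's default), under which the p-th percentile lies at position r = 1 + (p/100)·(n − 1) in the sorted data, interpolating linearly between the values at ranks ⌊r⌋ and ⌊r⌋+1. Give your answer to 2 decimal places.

Sorted: 19.1, 20.3, 21.4, 26.1, 26.9, 28.9, 30.7, 31.5, 32.2, 33.9, 35.2, 35.8, 36.2, 36.9, 38.1, 41.6, 43.6, 44.4, 46.6, 50.4, 52.1, 52.9.
n = 22.
r = 1 + (70/100)·(22 − 1) = 1 + 14.7 = 15.7.
Rank 15 is 38.1 and rank 16 is 41.6.
Interpolate: 38.1 + 0.7·(41.6 − 38.1) = 38.1 + 0.7·3.5 = 40.55.

40.55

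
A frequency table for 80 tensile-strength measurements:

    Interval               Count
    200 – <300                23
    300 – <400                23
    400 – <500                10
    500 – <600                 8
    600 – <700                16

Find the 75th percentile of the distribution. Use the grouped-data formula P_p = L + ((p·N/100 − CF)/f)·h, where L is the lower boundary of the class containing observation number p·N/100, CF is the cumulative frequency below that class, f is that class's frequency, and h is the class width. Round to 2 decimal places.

550.00

N = 80; target position k = 75/100 · 80 = 60.
Cumulative frequencies: 23, 46, 56, 64, 80.
Observation 60 falls in the class 500 – <600.
L = 500, CF = 56, f = 8, h = 100.
P75 = 500 + ((60 − 56)/8)·100 = 500 + 50 = 550.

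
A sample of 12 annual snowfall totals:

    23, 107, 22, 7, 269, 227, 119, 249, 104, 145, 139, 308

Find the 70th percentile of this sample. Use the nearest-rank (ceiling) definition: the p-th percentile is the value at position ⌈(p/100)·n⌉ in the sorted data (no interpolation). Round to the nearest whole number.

227

Sorted: 7, 22, 23, 104, 107, 119, 139, 145, 227, 249, 269, 308.
n = 12.
Position = ⌈70/100 · 12⌉ = ⌈8.4⌉ = 9.
The value at rank 9 is 227.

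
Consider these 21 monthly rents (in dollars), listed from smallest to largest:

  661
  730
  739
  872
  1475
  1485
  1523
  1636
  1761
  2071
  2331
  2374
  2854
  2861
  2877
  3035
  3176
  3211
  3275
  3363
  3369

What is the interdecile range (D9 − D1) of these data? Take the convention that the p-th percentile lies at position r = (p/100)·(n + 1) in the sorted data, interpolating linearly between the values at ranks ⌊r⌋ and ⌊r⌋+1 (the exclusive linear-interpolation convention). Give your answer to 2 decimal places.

2613.60

n = 21.
P10: r = 2.2; ranks 2–3 are 730, 739; interpolating gives 731.8.
P90: r = 19.8; ranks 19–20 are 3275, 3363; interpolating gives 3345.4.
Difference: 3345.4 − 731.8 = 2613.6.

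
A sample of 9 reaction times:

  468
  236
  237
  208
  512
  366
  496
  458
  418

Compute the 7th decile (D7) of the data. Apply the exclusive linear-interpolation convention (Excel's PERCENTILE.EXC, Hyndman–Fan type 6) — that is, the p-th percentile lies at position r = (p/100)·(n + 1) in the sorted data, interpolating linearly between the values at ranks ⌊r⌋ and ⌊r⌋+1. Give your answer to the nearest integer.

468

Sorted: 208, 236, 237, 366, 418, 458, 468, 496, 512.
n = 9.
r = (70/100)·(9 + 1) = 7.
r is an integer, so P70 is the value at rank 7: 468.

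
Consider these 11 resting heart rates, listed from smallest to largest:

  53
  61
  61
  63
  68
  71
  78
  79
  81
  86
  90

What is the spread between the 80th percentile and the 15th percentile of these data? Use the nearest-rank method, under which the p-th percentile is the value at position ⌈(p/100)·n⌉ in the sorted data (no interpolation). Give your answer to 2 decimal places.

20.00

n = 11.
P15: rank ⌈15/100·11⌉ = 2 → 61.
P80: rank ⌈80/100·11⌉ = 9 → 81.
Difference: 81 − 61 = 20.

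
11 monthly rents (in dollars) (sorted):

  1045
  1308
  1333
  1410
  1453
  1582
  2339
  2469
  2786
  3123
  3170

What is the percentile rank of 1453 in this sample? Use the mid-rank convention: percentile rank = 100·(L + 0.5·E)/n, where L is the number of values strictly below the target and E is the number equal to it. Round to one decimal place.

Count below 1453: L = 4; count equal: E = 1; n = 11.
Percentile rank = 100·(4 + 0.5·1)/11 = 100·4.5/11 = 40.91.

40.9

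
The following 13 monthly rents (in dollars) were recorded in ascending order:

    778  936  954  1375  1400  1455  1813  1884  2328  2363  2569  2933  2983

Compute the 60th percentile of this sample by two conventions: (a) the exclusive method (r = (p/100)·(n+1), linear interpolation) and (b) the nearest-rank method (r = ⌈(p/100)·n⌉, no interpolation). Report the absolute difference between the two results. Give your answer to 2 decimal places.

177.60

n = 13.
(a) r = 8.4; between ranks 8 (1884) and 9 (2328): 2061.6.
(b) the nearest-rank method: rank 8 → 1884.
|2061.6 − 1884| = 177.6.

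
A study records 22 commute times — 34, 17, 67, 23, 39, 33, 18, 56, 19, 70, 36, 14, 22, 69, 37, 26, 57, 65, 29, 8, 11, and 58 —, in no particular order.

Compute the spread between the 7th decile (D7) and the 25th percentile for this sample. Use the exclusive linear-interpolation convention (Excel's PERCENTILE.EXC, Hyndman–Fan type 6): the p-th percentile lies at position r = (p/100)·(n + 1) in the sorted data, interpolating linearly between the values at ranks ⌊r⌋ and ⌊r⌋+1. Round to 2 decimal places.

Sorted: 8, 11, 14, 17, 18, 19, 22, 23, 26, 29, 33, 34, 36, 37, 39, 56, 57, 58, 65, 67, 69, 70.
n = 22.
P25: r = 5.75; ranks 5–6 are 18, 19; interpolating gives 18.75.
P70: r = 16.1; ranks 16–17 are 56, 57; interpolating gives 56.1.
Difference: 56.1 − 18.75 = 37.35.

37.35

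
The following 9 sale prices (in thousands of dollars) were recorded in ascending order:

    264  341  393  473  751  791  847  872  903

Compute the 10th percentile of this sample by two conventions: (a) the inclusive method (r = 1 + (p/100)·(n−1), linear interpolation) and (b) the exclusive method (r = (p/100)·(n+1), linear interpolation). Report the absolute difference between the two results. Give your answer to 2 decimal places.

n = 9.
(a) r = 1.8; between ranks 1 (264) and 2 (341): 325.6.
(b) r = 1 → value at rank 1 = 264.
|325.6 − 264| = 61.6.

61.60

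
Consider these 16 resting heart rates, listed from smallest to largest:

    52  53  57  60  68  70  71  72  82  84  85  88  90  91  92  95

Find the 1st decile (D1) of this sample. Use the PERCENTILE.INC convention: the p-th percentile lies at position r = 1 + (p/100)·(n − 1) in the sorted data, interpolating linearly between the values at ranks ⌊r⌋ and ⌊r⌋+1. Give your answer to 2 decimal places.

55.00

n = 16.
r = 1 + (10/100)·(16 − 1) = 1 + 1.5 = 2.5.
Rank 2 is 53 and rank 3 is 57.
Interpolate: 53 + 0.5·(57 − 53) = 53 + 0.5·4 = 55.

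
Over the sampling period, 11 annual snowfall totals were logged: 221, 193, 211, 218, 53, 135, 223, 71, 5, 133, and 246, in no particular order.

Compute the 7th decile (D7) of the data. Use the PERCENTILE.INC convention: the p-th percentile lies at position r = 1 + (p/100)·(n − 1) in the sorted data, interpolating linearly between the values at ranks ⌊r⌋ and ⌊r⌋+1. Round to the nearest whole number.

218

Sorted: 5, 53, 71, 133, 135, 193, 211, 218, 221, 223, 246.
n = 11.
r = 1 + (70/100)·(11 − 1) = 1 + 7 = 8.
r is an integer, so P70 is the value at rank 8: 218.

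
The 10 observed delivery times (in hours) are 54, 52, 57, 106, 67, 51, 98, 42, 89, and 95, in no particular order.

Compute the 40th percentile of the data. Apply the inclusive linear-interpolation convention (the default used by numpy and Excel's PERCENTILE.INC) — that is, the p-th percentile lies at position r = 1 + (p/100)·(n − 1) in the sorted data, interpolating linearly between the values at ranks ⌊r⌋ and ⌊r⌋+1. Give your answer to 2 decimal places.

Sorted: 42, 51, 52, 54, 57, 67, 89, 95, 98, 106.
n = 10.
r = 1 + (40/100)·(10 − 1) = 1 + 3.6 = 4.6.
Rank 4 is 54 and rank 5 is 57.
Interpolate: 54 + 0.6·(57 − 54) = 54 + 0.6·3 = 55.8.

55.80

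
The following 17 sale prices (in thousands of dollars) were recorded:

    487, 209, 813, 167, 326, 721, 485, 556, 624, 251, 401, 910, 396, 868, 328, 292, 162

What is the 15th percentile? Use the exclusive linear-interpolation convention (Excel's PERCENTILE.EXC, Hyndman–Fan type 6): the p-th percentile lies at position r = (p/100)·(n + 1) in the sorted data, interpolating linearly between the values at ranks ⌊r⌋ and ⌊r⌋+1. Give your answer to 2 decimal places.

Sorted: 162, 167, 209, 251, 292, 326, 328, 396, 401, 485, 487, 556, 624, 721, 813, 868, 910.
n = 17.
r = (15/100)·(17 + 1) = 2.7.
Rank 2 is 167 and rank 3 is 209.
Interpolate: 167 + 0.7·(209 − 167) = 167 + 0.7·42 = 196.4.

196.40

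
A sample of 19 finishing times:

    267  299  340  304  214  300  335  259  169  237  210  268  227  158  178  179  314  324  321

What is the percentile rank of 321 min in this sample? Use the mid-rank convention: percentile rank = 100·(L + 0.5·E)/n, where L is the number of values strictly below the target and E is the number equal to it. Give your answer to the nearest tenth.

81.6

Sorted: 158, 169, 178, 179, 210, 214, 227, 237, 259, 267, 268, 299, 300, 304, 314, 321, 324, 335, 340.
Count below 321: L = 15; count equal: E = 1; n = 19.
Percentile rank = 100·(15 + 0.5·1)/19 = 100·15.5/19 = 81.58.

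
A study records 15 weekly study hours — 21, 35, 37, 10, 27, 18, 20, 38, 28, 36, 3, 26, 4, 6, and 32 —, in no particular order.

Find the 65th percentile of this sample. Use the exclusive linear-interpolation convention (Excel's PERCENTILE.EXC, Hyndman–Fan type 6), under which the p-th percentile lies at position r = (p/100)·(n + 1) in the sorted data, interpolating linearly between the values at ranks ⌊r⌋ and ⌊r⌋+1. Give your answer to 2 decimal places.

29.60

Sorted: 3, 4, 6, 10, 18, 20, 21, 26, 27, 28, 32, 35, 36, 37, 38.
n = 15.
r = (65/100)·(15 + 1) = 10.4.
Rank 10 is 28 and rank 11 is 32.
Interpolate: 28 + 0.4·(32 − 28) = 28 + 0.4·4 = 29.6.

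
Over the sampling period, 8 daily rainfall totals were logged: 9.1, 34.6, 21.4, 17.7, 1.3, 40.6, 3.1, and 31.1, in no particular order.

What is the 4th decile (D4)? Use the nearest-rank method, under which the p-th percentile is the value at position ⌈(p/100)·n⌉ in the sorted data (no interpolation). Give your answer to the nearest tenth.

Sorted: 1.3, 3.1, 9.1, 17.7, 21.4, 31.1, 34.6, 40.6.
n = 8.
Position = ⌈40/100 · 8⌉ = ⌈3.2⌉ = 4.
The value at rank 4 is 17.7.

17.7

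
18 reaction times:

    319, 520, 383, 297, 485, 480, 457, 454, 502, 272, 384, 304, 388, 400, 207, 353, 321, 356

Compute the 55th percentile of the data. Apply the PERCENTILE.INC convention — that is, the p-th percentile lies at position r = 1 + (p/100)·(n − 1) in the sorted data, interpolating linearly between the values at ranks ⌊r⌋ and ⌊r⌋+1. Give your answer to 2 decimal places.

385.40

Sorted: 207, 272, 297, 304, 319, 321, 353, 356, 383, 384, 388, 400, 454, 457, 480, 485, 502, 520.
n = 18.
r = 1 + (55/100)·(18 − 1) = 1 + 9.35 = 10.35.
Rank 10 is 384 and rank 11 is 388.
Interpolate: 384 + 0.35·(388 − 384) = 384 + 0.35·4 = 385.4.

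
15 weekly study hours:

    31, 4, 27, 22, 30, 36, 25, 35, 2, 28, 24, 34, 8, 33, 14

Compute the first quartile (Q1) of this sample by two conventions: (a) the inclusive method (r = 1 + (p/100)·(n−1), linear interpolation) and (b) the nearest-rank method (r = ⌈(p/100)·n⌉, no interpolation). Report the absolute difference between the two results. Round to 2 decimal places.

4.00

Sorted: 2, 4, 8, 14, 22, 24, 25, 27, 28, 30, 31, 33, 34, 35, 36.
n = 15.
(a) r = 4.5; between ranks 4 (14) and 5 (22): 18.
(b) the nearest-rank method: rank 4 → 14.
|18 − 14| = 4.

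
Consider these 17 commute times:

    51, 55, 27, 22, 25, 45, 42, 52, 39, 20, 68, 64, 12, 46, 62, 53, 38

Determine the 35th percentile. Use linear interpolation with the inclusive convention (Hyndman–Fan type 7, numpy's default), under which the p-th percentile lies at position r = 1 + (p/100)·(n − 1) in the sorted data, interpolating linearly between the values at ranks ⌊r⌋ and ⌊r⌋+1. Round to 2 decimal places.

Sorted: 12, 20, 22, 25, 27, 38, 39, 42, 45, 46, 51, 52, 53, 55, 62, 64, 68.
n = 17.
r = 1 + (35/100)·(17 − 1) = 1 + 5.6 = 6.6.
Rank 6 is 38 and rank 7 is 39.
Interpolate: 38 + 0.6·(39 − 38) = 38 + 0.6·1 = 38.6.

38.60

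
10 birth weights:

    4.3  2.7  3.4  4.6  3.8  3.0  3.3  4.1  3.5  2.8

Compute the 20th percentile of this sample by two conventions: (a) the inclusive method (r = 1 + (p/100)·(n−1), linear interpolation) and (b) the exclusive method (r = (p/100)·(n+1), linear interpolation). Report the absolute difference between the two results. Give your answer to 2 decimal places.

Sorted: 2.7, 2.8, 3.0, 3.3, 3.4, 3.5, 3.8, 4.1, 4.3, 4.6.
n = 10.
(a) r = 2.8; between ranks 2 (2.8) and 3 (3.0): 2.96.
(b) r = 2.2; between ranks 2 (2.8) and 3 (3.0): 2.84.
|2.96 − 2.84| = 0.12.

0.12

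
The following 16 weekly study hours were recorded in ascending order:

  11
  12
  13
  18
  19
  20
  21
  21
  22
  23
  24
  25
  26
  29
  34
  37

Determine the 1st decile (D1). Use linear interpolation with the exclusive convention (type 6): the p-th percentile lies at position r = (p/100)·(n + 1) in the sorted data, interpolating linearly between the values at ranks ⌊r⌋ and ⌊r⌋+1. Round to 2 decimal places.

11.70

n = 16.
r = (10/100)·(16 + 1) = 1.7.
Rank 1 is 11 and rank 2 is 12.
Interpolate: 11 + 0.7·(12 − 11) = 11 + 0.7·1 = 11.7.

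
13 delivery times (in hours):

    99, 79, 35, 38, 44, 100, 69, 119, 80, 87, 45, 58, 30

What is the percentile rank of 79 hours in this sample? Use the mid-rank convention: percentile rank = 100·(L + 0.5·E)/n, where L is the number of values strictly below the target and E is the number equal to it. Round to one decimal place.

Sorted: 30, 35, 38, 44, 45, 58, 69, 79, 80, 87, 99, 100, 119.
Count below 79: L = 7; count equal: E = 1; n = 13.
Percentile rank = 100·(7 + 0.5·1)/13 = 100·7.5/13 = 57.69.

57.7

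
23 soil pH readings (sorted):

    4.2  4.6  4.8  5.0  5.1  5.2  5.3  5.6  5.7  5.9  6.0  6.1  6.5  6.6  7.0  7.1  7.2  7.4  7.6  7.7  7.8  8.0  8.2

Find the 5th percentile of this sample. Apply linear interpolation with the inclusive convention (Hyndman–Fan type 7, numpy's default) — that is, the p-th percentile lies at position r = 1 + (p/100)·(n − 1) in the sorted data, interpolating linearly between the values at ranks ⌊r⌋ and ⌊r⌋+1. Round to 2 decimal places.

4.62

n = 23.
r = 1 + (5/100)·(23 − 1) = 1 + 1.1 = 2.1.
Rank 2 is 4.6 and rank 3 is 4.8.
Interpolate: 4.6 + 0.1·(4.8 − 4.6) = 4.6 + 0.1·0.2 = 4.62.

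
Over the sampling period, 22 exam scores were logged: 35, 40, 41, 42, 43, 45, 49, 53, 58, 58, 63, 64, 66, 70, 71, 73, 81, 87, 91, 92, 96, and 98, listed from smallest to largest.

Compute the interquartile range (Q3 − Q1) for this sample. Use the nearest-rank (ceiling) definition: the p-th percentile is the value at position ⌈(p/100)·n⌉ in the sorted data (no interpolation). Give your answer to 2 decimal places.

36.00

n = 22.
P25: rank ⌈25/100·22⌉ = 6 → 45.
P75: rank ⌈75/100·22⌉ = 17 → 81.
Difference: 81 − 45 = 36.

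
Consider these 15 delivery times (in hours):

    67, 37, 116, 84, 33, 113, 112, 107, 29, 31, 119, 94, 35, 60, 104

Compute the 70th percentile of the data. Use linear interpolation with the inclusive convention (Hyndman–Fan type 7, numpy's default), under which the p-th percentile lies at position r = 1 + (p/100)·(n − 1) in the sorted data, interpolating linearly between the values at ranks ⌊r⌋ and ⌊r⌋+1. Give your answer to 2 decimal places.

Sorted: 29, 31, 33, 35, 37, 60, 67, 84, 94, 104, 107, 112, 113, 116, 119.
n = 15.
r = 1 + (70/100)·(15 − 1) = 1 + 9.8 = 10.8.
Rank 10 is 104 and rank 11 is 107.
Interpolate: 104 + 0.8·(107 − 104) = 104 + 0.8·3 = 106.4.

106.40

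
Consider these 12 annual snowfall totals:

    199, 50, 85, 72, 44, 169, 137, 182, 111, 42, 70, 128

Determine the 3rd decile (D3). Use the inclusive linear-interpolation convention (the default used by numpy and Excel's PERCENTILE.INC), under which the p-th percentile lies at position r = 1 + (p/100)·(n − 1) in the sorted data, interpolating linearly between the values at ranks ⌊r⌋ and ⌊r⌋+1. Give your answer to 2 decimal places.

70.60

Sorted: 42, 44, 50, 70, 72, 85, 111, 128, 137, 169, 182, 199.
n = 12.
r = 1 + (30/100)·(12 − 1) = 1 + 3.3 = 4.3.
Rank 4 is 70 and rank 5 is 72.
Interpolate: 70 + 0.3·(72 − 70) = 70 + 0.3·2 = 70.6.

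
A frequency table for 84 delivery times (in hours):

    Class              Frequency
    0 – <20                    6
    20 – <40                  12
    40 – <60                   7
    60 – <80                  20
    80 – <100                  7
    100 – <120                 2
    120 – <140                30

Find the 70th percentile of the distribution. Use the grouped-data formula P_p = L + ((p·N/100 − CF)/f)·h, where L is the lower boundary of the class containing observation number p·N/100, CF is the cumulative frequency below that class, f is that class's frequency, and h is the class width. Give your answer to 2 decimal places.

N = 84; target position k = 70/100 · 84 = 58.8.
Cumulative frequencies: 6, 18, 25, 45, 52, 54, 84.
Observation 58.8 falls in the class 120 – <140.
L = 120, CF = 54, f = 30, h = 20.
P70 = 120 + ((58.8 − 54)/30)·20 = 120 + 3.2 = 123.2.

123.20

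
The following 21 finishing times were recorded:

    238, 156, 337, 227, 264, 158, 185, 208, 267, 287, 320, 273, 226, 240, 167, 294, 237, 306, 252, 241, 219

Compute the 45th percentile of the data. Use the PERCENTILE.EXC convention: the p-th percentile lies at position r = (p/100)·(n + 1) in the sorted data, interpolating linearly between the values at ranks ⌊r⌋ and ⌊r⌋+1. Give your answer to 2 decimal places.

Sorted: 156, 158, 167, 185, 208, 219, 226, 227, 237, 238, 240, 241, 252, 264, 267, 273, 287, 294, 306, 320, 337.
n = 21.
r = (45/100)·(21 + 1) = 9.9.
Rank 9 is 237 and rank 10 is 238.
Interpolate: 237 + 0.9·(238 − 237) = 237 + 0.9·1 = 237.9.

237.90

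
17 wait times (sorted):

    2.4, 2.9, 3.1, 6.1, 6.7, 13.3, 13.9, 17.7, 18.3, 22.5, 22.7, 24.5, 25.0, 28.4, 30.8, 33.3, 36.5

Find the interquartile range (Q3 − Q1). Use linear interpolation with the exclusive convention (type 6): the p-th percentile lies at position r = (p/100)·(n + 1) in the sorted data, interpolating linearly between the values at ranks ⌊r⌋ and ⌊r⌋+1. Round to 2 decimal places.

n = 17.
P25: r = 4.5; ranks 4–5 are 6.1, 6.7; interpolating gives 6.4.
P75: r = 13.5; ranks 13–14 are 25.0, 28.4; interpolating gives 26.7.
Difference: 26.7 − 6.4 = 20.3.

20.30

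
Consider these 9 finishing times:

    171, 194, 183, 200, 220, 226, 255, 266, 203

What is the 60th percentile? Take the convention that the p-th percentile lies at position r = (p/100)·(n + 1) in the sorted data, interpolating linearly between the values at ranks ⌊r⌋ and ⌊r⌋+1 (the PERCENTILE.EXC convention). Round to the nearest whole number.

220

Sorted: 171, 183, 194, 200, 203, 220, 226, 255, 266.
n = 9.
r = (60/100)·(9 + 1) = 6.
r is an integer, so P60 is the value at rank 6: 220.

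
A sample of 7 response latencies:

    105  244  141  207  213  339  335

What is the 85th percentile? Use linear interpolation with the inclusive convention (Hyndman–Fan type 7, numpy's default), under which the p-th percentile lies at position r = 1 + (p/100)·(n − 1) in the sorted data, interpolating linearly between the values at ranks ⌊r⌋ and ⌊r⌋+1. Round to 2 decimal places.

335.40

Sorted: 105, 141, 207, 213, 244, 335, 339.
n = 7.
r = 1 + (85/100)·(7 − 1) = 1 + 5.1 = 6.1.
Rank 6 is 335 and rank 7 is 339.
Interpolate: 335 + 0.1·(339 − 335) = 335 + 0.1·4 = 335.4.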